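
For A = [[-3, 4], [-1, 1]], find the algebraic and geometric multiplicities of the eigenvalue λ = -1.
algebraic multiplicity 2, geometric multiplicity 1

The characteristic polynomial is (x + 1)^2, so the factor x + 1 appears with exponent 2: the algebraic multiplicity is 2.

rank(A + I) = 1, so the eigenspace has dimension 2 - 1 = 1: the geometric multiplicity is 1.

Since 1 < 2, A is not diagonalizable.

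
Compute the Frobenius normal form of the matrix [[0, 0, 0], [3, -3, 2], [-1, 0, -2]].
The invariant factors of A (the non-unit diagonal entries of the Smith normal form of xI - A over ℚ[x]) are x(x + 2)(x + 3), each dividing the next. The characteristic polynomial is their product, x(x + 2)(x + 3).

The rational canonical form is the block-diagonal matrix of companion matrices C(f_i):
R = [[0, 0, 0], [1, 0, -6], [0, 1, -5]].

R = [[0, 0, 0], [1, 0, -6], [0, 1, -5]]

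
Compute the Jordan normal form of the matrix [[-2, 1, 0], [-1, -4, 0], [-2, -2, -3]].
The characteristic polynomial is det(xI - A) = (x + 3)^3, so the eigenvalues are -3 (algebraic multiplicity 3).

For λ = -3: rank(A + 3I) = 1, rank((A + 3I)^2) = 0. The eigenspace has dimension 3 - 1 = 2, so there are 2 Jordan blocks; the rank sequence gives block sizes [2, 1].

Assembling the blocks gives the Jordan form J above.

J = [[-3, 1, 0], [0, -3, 0], [0, 0, -3]]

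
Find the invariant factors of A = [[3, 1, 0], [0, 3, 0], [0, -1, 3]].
The Jordan structure of A has elementary divisors (x - 3)^2, (x - 3). Arranging the block sizes at each eigenvalue in decreasing order and taking row products gives the invariant factors.

Invariant factors (smallest first, each dividing the next): x - 3, (x - 3)^2.

Check: the last factor (x - 3)^2 is the minimal polynomial, and the product (x - 3)^3 is the characteristic polynomial.

x - 3, (x - 3)^2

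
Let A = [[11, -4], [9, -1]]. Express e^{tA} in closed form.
A has Jordan form J = [[5, 1], [0, 5]] with A = PJP^{-1}, so e^{tA} = P e^{tJ} P^{-1}.

For a Jordan block J_k(λ), e^{tJ_k(λ)} = e^{λt} · (I + tN + t^2 N^2/2! + ... + t^{k-1} N^{k-1}/(k-1)!) where N is the nilpotent superdiagonal part.

Assembling the blocks and conjugating back gives the entries of e^{tA} as shown above.

e^{tA} = [[(6*t + 1)*e^{5*t}, -4*t*e^{5*t}], [9*t*e^{5*t}, (1 - 6*t)*e^{5*t}]]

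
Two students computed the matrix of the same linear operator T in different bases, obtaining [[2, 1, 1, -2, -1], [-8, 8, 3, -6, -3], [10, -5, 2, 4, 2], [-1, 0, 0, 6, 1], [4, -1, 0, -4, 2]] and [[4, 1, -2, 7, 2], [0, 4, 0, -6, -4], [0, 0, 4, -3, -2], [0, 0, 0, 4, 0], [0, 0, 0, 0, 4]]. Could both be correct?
Both have characteristic polynomial (x - 4)^5, but the minimal polynomial of A is (x - 4)^3 while the minimal polynomial of B is (x - 4)^2. The minimal polynomial is a similarity invariant, so A and B are not similar.

No.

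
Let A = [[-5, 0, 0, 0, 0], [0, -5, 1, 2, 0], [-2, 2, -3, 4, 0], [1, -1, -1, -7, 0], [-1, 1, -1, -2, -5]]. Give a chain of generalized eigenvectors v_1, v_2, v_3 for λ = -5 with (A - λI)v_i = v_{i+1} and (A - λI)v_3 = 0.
We seek v_1 ∈ ker((A + 5I)^3) \ ker((A + 5I)^2), then set v_{i+1} = (A + 5I) v_i.

One such chain is v_1 = [[-2, -4, 9, -4, 12]]^T, v_2 = [[0, 1, -2, 1, -3]]^T, v_3 = [[0, 0, 2, -1, 1]]^T. Check: (A + 5I) v_3 = [[0, 0, 0, 0, 0]]^T = 0.

v_1 = [[-2, -4, 9, -4, 12]]^T, v_2 = [[0, 1, -2, 1, -3]]^T, v_3 = [[0, 0, 2, -1, 1]]^T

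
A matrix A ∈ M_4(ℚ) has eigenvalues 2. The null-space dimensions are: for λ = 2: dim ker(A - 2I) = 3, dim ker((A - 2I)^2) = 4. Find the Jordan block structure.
λ = 2: successive nullity increments [3, 1] count blocks of size ≥ k; block sizes are [2, 1, 1].

Jordan blocks: (2, 2), (2, 1), (2, 1)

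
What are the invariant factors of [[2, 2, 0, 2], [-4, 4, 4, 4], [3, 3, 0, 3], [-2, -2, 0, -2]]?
x, x(x - 2)^2

The Jordan structure of A has elementary divisors x, x, (x - 2)^2. Arranging the block sizes at each eigenvalue in decreasing order and taking row products gives the invariant factors.

Invariant factors (smallest first, each dividing the next): x, x(x - 2)^2.

Check: the last factor x(x - 2)^2 is the minimal polynomial, and the product x^2(x - 2)^2 is the characteristic polynomial.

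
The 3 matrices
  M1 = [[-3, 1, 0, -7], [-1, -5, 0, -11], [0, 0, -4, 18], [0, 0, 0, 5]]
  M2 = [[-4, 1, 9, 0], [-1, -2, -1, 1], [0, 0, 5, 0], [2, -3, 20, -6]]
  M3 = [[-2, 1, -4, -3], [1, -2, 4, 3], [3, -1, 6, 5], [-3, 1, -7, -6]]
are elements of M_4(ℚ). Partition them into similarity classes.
Characteristic polynomials: χ_{M1} = (x - 5)(x + 4)^3, χ_{M2} = (x - 5)(x + 4)^3, χ_{M3} = (x + 1)^4.

{M1}: invariant factors x + 4, (x - 5)(x + 4)^2.

{M2}: invariant factors (x - 5)(x + 4)^3.

{M3}: invariant factors x + 1, (x + 1)^3.

Matrices are similar if and only if their invariant-factor lists agree; the partition into similarity classes is {M1}, {M2}, {M3}.

3 classes: {M1}, {M2}, {M3}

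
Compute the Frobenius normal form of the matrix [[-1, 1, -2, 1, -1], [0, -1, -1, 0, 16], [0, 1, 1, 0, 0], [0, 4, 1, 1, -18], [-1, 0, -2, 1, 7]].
R = [[0, 0, 0, 0, -16], [1, 0, 0, 0, 16], [0, 1, 0, 0, 8], [0, 0, 1, 0, -16], [0, 0, 0, 1, 7]]

The invariant factors of A (the non-unit diagonal entries of the Smith normal form of xI - A over ℚ[x]) are (x - 2)^4(x + 1), each dividing the next. The characteristic polynomial is their product, (x - 2)^4(x + 1).

The rational canonical form is the block-diagonal matrix of companion matrices C(f_i):
R = [[0, 0, 0, 0, -16], [1, 0, 0, 0, 16], [0, 1, 0, 0, 8], [0, 0, 1, 0, -16], [0, 0, 0, 1, 7]].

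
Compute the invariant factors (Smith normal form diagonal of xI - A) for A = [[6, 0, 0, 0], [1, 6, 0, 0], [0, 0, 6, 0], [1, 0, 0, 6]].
The Jordan structure of A has elementary divisors (x - 6)^2, (x - 6), (x - 6). Arranging the block sizes at each eigenvalue in decreasing order and taking row products gives the invariant factors.

Invariant factors (smallest first, each dividing the next): x - 6, x - 6, (x - 6)^2.

Check: the last factor (x - 6)^2 is the minimal polynomial, and the product (x - 6)^4 is the characteristic polynomial.

x - 6, x - 6, (x - 6)^2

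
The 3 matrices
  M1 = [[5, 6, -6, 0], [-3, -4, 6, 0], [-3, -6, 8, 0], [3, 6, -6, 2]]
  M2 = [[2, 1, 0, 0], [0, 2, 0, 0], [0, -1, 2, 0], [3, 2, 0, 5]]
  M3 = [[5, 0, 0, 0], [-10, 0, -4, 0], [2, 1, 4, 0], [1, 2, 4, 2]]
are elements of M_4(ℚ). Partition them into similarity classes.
2 classes: {M1}, {M2, M3}

Characteristic polynomials: χ_{M1} = (x - 5)(x - 2)^3, χ_{M2} = (x - 5)(x - 2)^3, χ_{M3} = (x - 5)(x - 2)^3.

{M1}: invariant factors x - 2, x - 2, (x - 5)(x - 2).

{M2, M3}: invariant factors x - 2, (x - 5)(x - 2)^2.

Matrices are similar if and only if their invariant-factor lists agree; the partition into similarity classes is {M1}, {M2, M3}.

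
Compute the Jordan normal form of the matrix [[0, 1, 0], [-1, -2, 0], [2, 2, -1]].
The characteristic polynomial is det(xI - A) = (x + 1)^3, so the eigenvalues are -1 (algebraic multiplicity 3).

For λ = -1: rank(A + I) = 1, rank((A + I)^2) = 0. The eigenspace has dimension 3 - 1 = 2, so there are 2 Jordan blocks; the rank sequence gives block sizes [2, 1].

Assembling the blocks gives the Jordan form J above.

J = [[-1, 1, 0], [0, -1, 0], [0, 0, -1]]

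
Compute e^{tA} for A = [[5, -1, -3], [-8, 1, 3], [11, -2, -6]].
e^{tA} = [[5*t + 1, -t, -3*t], [t*(-15*t - 16)/2, 3*t^2/2 + t + 1, 3*t*(3*t/2 + 1)], [t*(5*t + 22)/2, t*(-t - 4)/2, -3*t^2/2 - 6*t + 1]]

A has Jordan form J = [[0, 1, 0], [0, 0, 1], [0, 0, 0]] with A = PJP^{-1}, so e^{tA} = P e^{tJ} P^{-1}.

For a Jordan block J_k(λ), e^{tJ_k(λ)} = e^{λt} · (I + tN + t^2 N^2/2! + ... + t^{k-1} N^{k-1}/(k-1)!) where N is the nilpotent superdiagonal part.

Assembling the blocks and conjugating back gives the entries of e^{tA} as shown above.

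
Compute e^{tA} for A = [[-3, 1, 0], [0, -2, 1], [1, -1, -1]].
e^{tA} = [[(t^2/2 - t + 1)*e^{-2*t}, t*(2 - t)*e^{-2*t}/2, t^2*e^{-2*t}/2], [t^2*e^{-2*t}/2, (2 - t^2)*e^{-2*t}/2, t*(t + 2)*e^{-2*t}/2], [t*e^{-2*t}, -t*e^{-2*t}, (t + 1)*e^{-2*t}]]

A has Jordan form J = [[-2, 1, 0], [0, -2, 1], [0, 0, -2]] with A = PJP^{-1}, so e^{tA} = P e^{tJ} P^{-1}.

For a Jordan block J_k(λ), e^{tJ_k(λ)} = e^{λt} · (I + tN + t^2 N^2/2! + ... + t^{k-1} N^{k-1}/(k-1)!) where N is the nilpotent superdiagonal part.

Assembling the blocks and conjugating back gives the entries of e^{tA} as shown above.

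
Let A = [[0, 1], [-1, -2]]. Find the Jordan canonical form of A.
The characteristic polynomial is det(xI - A) = (x + 1)^2, so the eigenvalues are -1 (algebraic multiplicity 2).

For λ = -1: rank(A + I) = 1, rank((A + I)^2) = 0. The eigenspace has dimension 2 - 1 = 1, so there is 1 Jordan block; the rank sequence gives block sizes [2].

Assembling the blocks gives the Jordan form J above.

J = [[-1, 1], [0, -1]]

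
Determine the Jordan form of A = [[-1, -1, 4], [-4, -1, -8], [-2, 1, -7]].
The characteristic polynomial is det(xI - A) = (x + 3)^3, so the eigenvalues are -3 (algebraic multiplicity 3).

For λ = -3: rank(A + 3I) = 1, rank((A + 3I)^2) = 0. The eigenspace has dimension 3 - 1 = 2, so there are 2 Jordan blocks; the rank sequence gives block sizes [2, 1].

Assembling the blocks gives the Jordan form J above.

J = [[-3, 1, 0], [0, -3, 0], [0, 0, -3]]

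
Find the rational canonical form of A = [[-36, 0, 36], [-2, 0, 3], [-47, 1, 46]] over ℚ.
R = [[0, 0, 36], [1, 0, -33], [0, 1, 10]]

The invariant factors of A (the non-unit diagonal entries of the Smith normal form of xI - A over ℚ[x]) are (x - 4)(x - 3)^2, each dividing the next. The characteristic polynomial is their product, (x - 4)(x - 3)^2.

The rational canonical form is the block-diagonal matrix of companion matrices C(f_i):
R = [[0, 0, 36], [1, 0, -33], [0, 1, 10]].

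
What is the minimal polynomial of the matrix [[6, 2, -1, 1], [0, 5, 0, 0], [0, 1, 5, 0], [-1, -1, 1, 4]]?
The characteristic polynomial factors as (x - 5)^4. The minimal polynomial is ∏(x - λ)^{k_λ} where k_λ is the size of the largest Jordan block at λ.

For λ = 5: rank(A - 5I) = 2, and the largest Jordan block has size 2 (the smallest k with rank((A - 5I)^k) = rank((A - 5I)^(k+1))).

So m_A(x) = (x - 5)^2.

m_A(x) = (x - 5)^2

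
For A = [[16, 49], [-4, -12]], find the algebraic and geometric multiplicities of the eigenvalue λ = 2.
The characteristic polynomial is (x - 2)^2, so the factor x - 2 appears with exponent 2: the algebraic multiplicity is 2.

rank(A - 2I) = 1, so the eigenspace has dimension 2 - 1 = 1: the geometric multiplicity is 1.

Since 1 < 2, A is not diagonalizable.

algebraic multiplicity 2, geometric multiplicity 1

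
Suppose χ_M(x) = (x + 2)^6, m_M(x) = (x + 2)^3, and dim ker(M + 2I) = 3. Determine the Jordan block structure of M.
Jordan blocks: (-2, 3), (-2, 2), (-2, 1)

λ = -2: algebraic multiplicity 6 (exponent in χ_M), largest block size 3 (exponent in m_M), 3 blocks (geometric multiplicity). These force block sizes [3, 2, 1].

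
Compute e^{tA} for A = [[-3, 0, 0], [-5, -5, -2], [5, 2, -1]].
e^{tA} = [[e^{-3*t}, 0, 0], [-5*t*e^{-3*t}, (1 - 2*t)*e^{-3*t}, -2*t*e^{-3*t}], [5*t*e^{-3*t}, 2*t*e^{-3*t}, (2*t + 1)*e^{-3*t}]]

A has Jordan form J = [[-3, 1, 0], [0, -3, 0], [0, 0, -3]] with A = PJP^{-1}, so e^{tA} = P e^{tJ} P^{-1}.

For a Jordan block J_k(λ), e^{tJ_k(λ)} = e^{λt} · (I + tN + t^2 N^2/2! + ... + t^{k-1} N^{k-1}/(k-1)!) where N is the nilpotent superdiagonal part.

Assembling the blocks and conjugating back gives the entries of e^{tA} as shown above.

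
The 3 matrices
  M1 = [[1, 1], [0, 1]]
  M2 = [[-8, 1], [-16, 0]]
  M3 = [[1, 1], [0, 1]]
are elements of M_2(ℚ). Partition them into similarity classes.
Characteristic polynomials: χ_{M1} = (x - 1)^2, χ_{M2} = (x + 4)^2, χ_{M3} = (x - 1)^2.

{M1, M3}: invariant factors (x - 1)^2.

{M2}: invariant factors (x + 4)^2.

Matrices are similar if and only if their invariant-factor lists agree; the partition into similarity classes is {M1, M3}, {M2}.

2 classes: {M1, M3}, {M2}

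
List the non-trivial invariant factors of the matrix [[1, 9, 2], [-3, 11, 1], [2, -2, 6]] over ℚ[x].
The Jordan structure of A has elementary divisors (x - 6)^3. Arranging the block sizes at each eigenvalue in decreasing order and taking row products gives the invariant factors.

Invariant factors (smallest first, each dividing the next): (x - 6)^3.

Check: the last factor (x - 6)^3 is the minimal polynomial, and the product (x - 6)^3 is the characteristic polynomial.

(x - 6)^3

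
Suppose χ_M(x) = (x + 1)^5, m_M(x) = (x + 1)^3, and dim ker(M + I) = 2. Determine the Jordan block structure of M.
λ = -1: algebraic multiplicity 5 (exponent in χ_M), largest block size 3 (exponent in m_M), 2 blocks (geometric multiplicity). These force block sizes [3, 2].

Jordan blocks: (-1, 3), (-1, 2)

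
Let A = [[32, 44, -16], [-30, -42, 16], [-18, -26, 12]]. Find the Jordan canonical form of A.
J = [[-4, 0, 0], [0, 2, 0], [0, 0, 4]]

The characteristic polynomial is det(xI - A) = (x - 4)(x - 2)(x + 4), so the eigenvalues are -4 (algebraic multiplicity 1), 2 (algebraic multiplicity 1), 4 (algebraic multiplicity 1).

For λ = -4: algebraic multiplicity 1 gives one 1×1 block.

For λ = 2: algebraic multiplicity 1 gives one 1×1 block.

For λ = 4: algebraic multiplicity 1 gives one 1×1 block.

Assembling the blocks gives the Jordan form J above.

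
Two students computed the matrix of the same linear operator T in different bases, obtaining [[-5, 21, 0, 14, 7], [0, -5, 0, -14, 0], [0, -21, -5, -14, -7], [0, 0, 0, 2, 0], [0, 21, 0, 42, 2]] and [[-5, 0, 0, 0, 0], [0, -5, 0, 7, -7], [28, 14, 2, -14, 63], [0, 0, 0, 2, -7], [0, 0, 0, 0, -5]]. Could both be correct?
Yes.

Two matrices over a field are similar if and only if they have the same invariant factors.

Both A and B have characteristic polynomial (x - 2)^2(x + 5)^3 and minimal polynomial (x - 2)(x + 5). Computing further, both have invariant factors x + 5, (x - 2)(x + 5), (x - 2)(x + 5). Hence A and B are similar.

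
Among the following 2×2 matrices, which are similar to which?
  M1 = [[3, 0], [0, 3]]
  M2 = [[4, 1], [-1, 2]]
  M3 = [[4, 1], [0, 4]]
3 classes: {M1}, {M2}, {M3}

Characteristic polynomials: χ_{M1} = (x - 3)^2, χ_{M2} = (x - 3)^2, χ_{M3} = (x - 4)^2.

{M1}: invariant factors x - 3, x - 3.

{M2}: invariant factors (x - 3)^2.

{M3}: invariant factors (x - 4)^2.

Matrices are similar if and only if their invariant-factor lists agree; the partition into similarity classes is {M1}, {M2}, {M3}.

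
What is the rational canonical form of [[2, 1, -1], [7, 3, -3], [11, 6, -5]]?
The invariant factors of A (the non-unit diagonal entries of the Smith normal form of xI - A over ℚ[x]) are x^3 + 3x + 1, each dividing the next. The characteristic polynomial is their product, x^3 + 3x + 1.

The rational canonical form is the block-diagonal matrix of companion matrices C(f_i):
R = [[0, 0, -1], [1, 0, -3], [0, 1, 0]].

Note the characteristic polynomial does not split into linear factors over ℚ, so A has no Jordan form over ℚ; the rational canonical form exists over any field.

R = [[0, 0, -1], [1, 0, -3], [0, 1, 0]]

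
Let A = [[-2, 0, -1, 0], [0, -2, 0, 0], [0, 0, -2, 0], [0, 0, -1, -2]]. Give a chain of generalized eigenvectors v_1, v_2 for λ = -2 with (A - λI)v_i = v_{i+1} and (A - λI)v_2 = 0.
v_1 = [[0, 0, 1, 0]]^T, v_2 = [[-1, 0, 0, -1]]^T

We seek v_1 ∈ ker((A + 2I)^2) \ ker(A + 2I), then set v_{i+1} = (A + 2I) v_i.

One such chain is v_1 = [[0, 0, 1, 0]]^T, v_2 = [[-1, 0, 0, -1]]^T. Check: (A + 2I) v_2 = [[0, 0, 0, 0]]^T = 0.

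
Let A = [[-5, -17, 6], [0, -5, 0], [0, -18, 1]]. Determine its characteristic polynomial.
χ_A(x) = (x - 1)(x + 5)^2

xI - A = [[x + 5, 17, -6], [0, x + 5, 0], [0, 18, x - 1]].

Expanding det(xI - A) along the first row:
det(xI - A) = + (x + 5)·det([[x + 5, 0], [18, x - 1]]) - (17)·det([[0, 0], [0, x - 1]]) + (-6)·det([[0, x + 5], [0, 18]]).

Evaluating gives χ_A(x) = x^3 + 9x^2 + 15x - 25 = (x - 1)(x + 5)^2.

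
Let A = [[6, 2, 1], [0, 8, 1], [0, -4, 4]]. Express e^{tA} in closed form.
A has Jordan form J = [[6, 1, 0], [0, 6, 0], [0, 0, 6]] with A = PJP^{-1}, so e^{tA} = P e^{tJ} P^{-1}.

For a Jordan block J_k(λ), e^{tJ_k(λ)} = e^{λt} · (I + tN + t^2 N^2/2! + ... + t^{k-1} N^{k-1}/(k-1)!) where N is the nilpotent superdiagonal part.

Assembling the blocks and conjugating back gives the entries of e^{tA} as shown above.

e^{tA} = [[e^{6*t}, 2*t*e^{6*t}, t*e^{6*t}], [0, (2*t + 1)*e^{6*t}, t*e^{6*t}], [0, -4*t*e^{6*t}, (1 - 2*t)*e^{6*t}]]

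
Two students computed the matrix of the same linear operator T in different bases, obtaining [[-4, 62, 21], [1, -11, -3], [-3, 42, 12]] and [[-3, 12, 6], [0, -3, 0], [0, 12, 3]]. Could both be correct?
No.

Both have characteristic polynomial (x - 3)(x + 3)^2, but the minimal polynomial of A is (x - 3)(x + 3)^2 while the minimal polynomial of B is (x - 3)(x + 3). The minimal polynomial is a similarity invariant, so A and B are not similar.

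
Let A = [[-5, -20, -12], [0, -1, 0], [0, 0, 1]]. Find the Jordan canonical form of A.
J = [[-5, 0, 0], [0, -1, 0], [0, 0, 1]]

The characteristic polynomial is det(xI - A) = (x - 1)(x + 1)(x + 5), so the eigenvalues are -5 (algebraic multiplicity 1), -1 (algebraic multiplicity 1), 1 (algebraic multiplicity 1).

For λ = -5: algebraic multiplicity 1 gives one 1×1 block.

For λ = -1: algebraic multiplicity 1 gives one 1×1 block.

For λ = 1: algebraic multiplicity 1 gives one 1×1 block.

Assembling the blocks gives the Jordan form J above.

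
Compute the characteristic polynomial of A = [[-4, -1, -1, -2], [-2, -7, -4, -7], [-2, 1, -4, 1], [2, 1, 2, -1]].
xI - A = [[x + 4, 1, 1, 2], [2, x + 7, 4, 7], [2, -1, x + 4, -1], [-2, -1, -2, x + 1]].

Expanding det(xI - A) along the first row:
det(xI - A) = + (x + 4)·det([[x + 7, 4, 7], [-1, x + 4, -1], [-1, -2, x + 1]]) - (1)·det([[2, 4, 7], [2, x + 4, -1], [-2, -2, x + 1]]) + (1)·det([[2, x + 7, 7], [2, -1, -1], [-2, -1, x + 1]]) - (2)·det([[2, x + 7, 4], [2, -1, x + 4], [-2, -1, -2]]).

Evaluating gives χ_A(x) = x^4 + 16x^3 + 96x^2 + 256x + 256 = (x + 4)^4.

χ_A(x) = (x + 4)^4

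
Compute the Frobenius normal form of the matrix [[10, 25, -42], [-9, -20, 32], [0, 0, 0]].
The invariant factors of A (the non-unit diagonal entries of the Smith normal form of xI - A over ℚ[x]) are x(x + 5)^2, each dividing the next. The characteristic polynomial is their product, x(x + 5)^2.

The rational canonical form is the block-diagonal matrix of companion matrices C(f_i):
R = [[0, 0, 0], [1, 0, -25], [0, 1, -10]].

R = [[0, 0, 0], [1, 0, -25], [0, 1, -10]]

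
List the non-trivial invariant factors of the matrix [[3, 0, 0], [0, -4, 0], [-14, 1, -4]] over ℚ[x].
(x - 3)(x + 4)^2

The Jordan structure of A has elementary divisors (x + 4)^2, (x - 3). Arranging the block sizes at each eigenvalue in decreasing order and taking row products gives the invariant factors.

Invariant factors (smallest first, each dividing the next): (x - 3)(x + 4)^2.

Check: the last factor (x - 3)(x + 4)^2 is the minimal polynomial, and the product (x - 3)(x + 4)^2 is the characteristic polynomial.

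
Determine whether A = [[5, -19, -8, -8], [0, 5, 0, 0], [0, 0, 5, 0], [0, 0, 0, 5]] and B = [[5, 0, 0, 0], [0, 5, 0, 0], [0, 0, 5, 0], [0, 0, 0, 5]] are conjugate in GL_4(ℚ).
Both have characteristic polynomial (x - 5)^4, but the minimal polynomial of A is (x - 5)^2 while the minimal polynomial of B is x - 5. The minimal polynomial is a similarity invariant, so A and B are not similar.

No.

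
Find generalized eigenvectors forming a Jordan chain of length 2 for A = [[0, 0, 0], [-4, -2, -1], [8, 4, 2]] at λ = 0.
v_1 = [[1, 1, -5]]^T, v_2 = [[0, -1, 2]]^T

We seek v_1 ∈ ker(A^2) \ ker(A), then set v_{i+1} = A v_i.

One such chain is v_1 = [[1, 1, -5]]^T, v_2 = [[0, -1, 2]]^T. Check: A v_2 = [[0, 0, 0]]^T = 0.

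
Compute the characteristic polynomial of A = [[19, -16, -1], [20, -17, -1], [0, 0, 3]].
xI - A = [[x - 19, 16, 1], [-20, x + 17, 1], [0, 0, x - 3]].

Expanding det(xI - A) along the first row:
det(xI - A) = + (x - 19)·det([[x + 17, 1], [0, x - 3]]) - (16)·det([[-20, 1], [0, x - 3]]) + (1)·det([[-20, x + 17], [0, 0]]).

Evaluating gives χ_A(x) = x^3 - 5x^2 + 3x + 9 = (x - 3)^2(x + 1).

χ_A(x) = (x - 3)^2(x + 1)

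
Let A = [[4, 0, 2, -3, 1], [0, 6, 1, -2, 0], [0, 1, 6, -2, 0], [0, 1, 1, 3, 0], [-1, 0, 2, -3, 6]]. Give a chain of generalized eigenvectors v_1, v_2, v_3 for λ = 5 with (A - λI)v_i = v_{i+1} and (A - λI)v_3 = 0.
We seek v_1 ∈ ker((A - 5I)^3) \ ker((A - 5I)^2), then set v_{i+1} = (A - 5I) v_i.

One such chain is v_1 = [[0, 2, 3, 2, 0]]^T, v_2 = [[0, 1, 1, 1, 0]]^T, v_3 = [[-1, 0, 0, 0, -1]]^T. Check: (A - 5I) v_3 = [[0, 0, 0, 0, 0]]^T = 0.

v_1 = [[0, 2, 3, 2, 0]]^T, v_2 = [[0, 1, 1, 1, 0]]^T, v_3 = [[-1, 0, 0, 0, -1]]^T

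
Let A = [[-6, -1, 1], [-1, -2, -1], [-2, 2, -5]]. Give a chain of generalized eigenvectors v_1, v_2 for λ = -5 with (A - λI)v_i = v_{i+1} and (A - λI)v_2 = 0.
We seek v_1 ∈ ker((A + 5I)^2) \ ker(A + 5I), then set v_{i+1} = (A + 5I) v_i.

One such chain is v_1 = [[2, 1, 2]]^T, v_2 = [[-1, -1, -2]]^T. Check: (A + 5I) v_2 = [[0, 0, 0]]^T = 0.

v_1 = [[2, 1, 2]]^T, v_2 = [[-1, -1, -2]]^T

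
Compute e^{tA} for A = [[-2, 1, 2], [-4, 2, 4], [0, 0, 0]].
e^{tA} = [[1 - 2*t, t, 2*t], [-4*t, 2*t + 1, 4*t], [0, 0, 1]]

A has Jordan form J = [[0, 1, 0], [0, 0, 0], [0, 0, 0]] with A = PJP^{-1}, so e^{tA} = P e^{tJ} P^{-1}.

For a Jordan block J_k(λ), e^{tJ_k(λ)} = e^{λt} · (I + tN + t^2 N^2/2! + ... + t^{k-1} N^{k-1}/(k-1)!) where N is the nilpotent superdiagonal part.

Assembling the blocks and conjugating back gives the entries of e^{tA} as shown above.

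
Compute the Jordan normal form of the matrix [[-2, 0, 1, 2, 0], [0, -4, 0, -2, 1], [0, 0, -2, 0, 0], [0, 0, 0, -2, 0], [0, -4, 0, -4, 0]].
The characteristic polynomial is det(xI - A) = (x + 2)^5, so the eigenvalues are -2 (algebraic multiplicity 5).

For λ = -2: rank(A + 2I) = 2, rank((A + 2I)^2) = 0. The eigenspace has dimension 5 - 2 = 3, so there are 3 Jordan blocks; the rank sequence gives block sizes [2, 2, 1].

Assembling the blocks gives the Jordan form J above.

J = [[-2, 1, 0, 0, 0], [0, -2, 0, 0, 0], [0, 0, -2, 1, 0], [0, 0, 0, -2, 0], [0, 0, 0, 0, -2]]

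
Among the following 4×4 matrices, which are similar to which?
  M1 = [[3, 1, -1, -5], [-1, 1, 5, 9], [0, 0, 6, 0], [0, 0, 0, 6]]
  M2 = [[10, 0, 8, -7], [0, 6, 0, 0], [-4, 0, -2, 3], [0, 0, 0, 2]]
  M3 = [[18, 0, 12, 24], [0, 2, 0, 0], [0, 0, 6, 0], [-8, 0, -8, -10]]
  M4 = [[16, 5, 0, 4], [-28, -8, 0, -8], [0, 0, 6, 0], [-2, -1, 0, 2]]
2 classes: {M1, M2, M4}, {M3}

Characteristic polynomials: χ_{M1} = (x - 6)^2(x - 2)^2, χ_{M2} = (x - 6)^2(x - 2)^2, χ_{M3} = (x - 6)^2(x - 2)^2, χ_{M4} = (x - 6)^2(x - 2)^2.

{M1, M2, M4}: invariant factors x - 6, (x - 6)(x - 2)^2.

{M3}: invariant factors (x - 6)(x - 2), (x - 6)(x - 2).

Matrices are similar if and only if their invariant-factor lists agree; the partition into similarity classes is {M1, M2, M4}, {M3}.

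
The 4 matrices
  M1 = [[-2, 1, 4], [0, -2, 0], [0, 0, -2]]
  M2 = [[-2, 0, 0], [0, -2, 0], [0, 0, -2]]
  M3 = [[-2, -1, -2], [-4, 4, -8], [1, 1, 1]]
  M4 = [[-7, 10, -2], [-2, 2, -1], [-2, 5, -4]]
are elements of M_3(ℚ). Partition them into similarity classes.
Characteristic polynomials: χ_{M1} = (x + 2)^3, χ_{M2} = (x + 2)^3, χ_{M3} = (x - 2)^2(x + 1), χ_{M4} = (x + 3)^3.

{M1}: invariant factors x + 2, (x + 2)^2.

{M2}: invariant factors x + 2, x + 2, x + 2.

{M3}: invariant factors (x - 2)^2(x + 1).

{M4}: invariant factors x + 3, (x + 3)^2.

Matrices are similar if and only if their invariant-factor lists agree; the partition into similarity classes is {M1}, {M2}, {M3}, {M4}.

4 classes: {M1}, {M2}, {M3}, {M4}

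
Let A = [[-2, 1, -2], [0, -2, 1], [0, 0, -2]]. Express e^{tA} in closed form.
e^{tA} = [[e^{-2*t}, t*e^{-2*t}, t*(t - 4)*e^{-2*t}/2], [0, e^{-2*t}, t*e^{-2*t}], [0, 0, e^{-2*t}]]

A has Jordan form J = [[-2, 1, 0], [0, -2, 1], [0, 0, -2]] with A = PJP^{-1}, so e^{tA} = P e^{tJ} P^{-1}.

For a Jordan block J_k(λ), e^{tJ_k(λ)} = e^{λt} · (I + tN + t^2 N^2/2! + ... + t^{k-1} N^{k-1}/(k-1)!) where N is the nilpotent superdiagonal part.

Assembling the blocks and conjugating back gives the entries of e^{tA} as shown above.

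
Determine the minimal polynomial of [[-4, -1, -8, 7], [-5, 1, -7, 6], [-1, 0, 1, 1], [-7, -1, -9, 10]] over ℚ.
The characteristic polynomial factors as (x - 2)^4. The minimal polynomial is ∏(x - λ)^{k_λ} where k_λ is the size of the largest Jordan block at λ.

For λ = 2: rank(A - 2I) = 2, and the largest Jordan block has size 2 (the smallest k with rank((A - 2I)^k) = rank((A - 2I)^(k+1))).

So m_A(x) = (x - 2)^2.

m_A(x) = (x - 2)^2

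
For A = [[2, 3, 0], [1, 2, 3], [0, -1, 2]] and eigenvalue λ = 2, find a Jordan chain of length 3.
We seek v_1 ∈ ker((A - 2I)^3) \ ker((A - 2I)^2), then set v_{i+1} = (A - 2I) v_i.

One such chain is v_1 = [[-2, 0, 1]]^T, v_2 = [[0, 1, 0]]^T, v_3 = [[3, 0, -1]]^T. Check: (A - 2I) v_3 = [[0, 0, 0]]^T = 0.

v_1 = [[-2, 0, 1]]^T, v_2 = [[0, 1, 0]]^T, v_3 = [[3, 0, -1]]^T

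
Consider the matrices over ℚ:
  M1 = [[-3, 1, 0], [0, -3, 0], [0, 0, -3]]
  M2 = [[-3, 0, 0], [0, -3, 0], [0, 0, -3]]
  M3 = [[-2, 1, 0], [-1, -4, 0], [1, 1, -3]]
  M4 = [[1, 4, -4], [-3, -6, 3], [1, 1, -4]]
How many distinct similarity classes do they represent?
2 classes: {M1, M3, M4}, {M2}

Characteristic polynomials: χ_{M1} = (x + 3)^3, χ_{M2} = (x + 3)^3, χ_{M3} = (x + 3)^3, χ_{M4} = (x + 3)^3.

{M1, M3, M4}: invariant factors x + 3, (x + 3)^2.

{M2}: invariant factors x + 3, x + 3, x + 3.

Matrices are similar if and only if their invariant-factor lists agree; the partition into similarity classes is {M1, M3, M4}, {M2}.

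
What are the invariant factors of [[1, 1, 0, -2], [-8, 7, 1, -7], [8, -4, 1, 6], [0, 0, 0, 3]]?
The Jordan structure of A has elementary divisors (x - 3)^3, (x - 3). Arranging the block sizes at each eigenvalue in decreasing order and taking row products gives the invariant factors.

Invariant factors (smallest first, each dividing the next): x - 3, (x - 3)^3.

Check: the last factor (x - 3)^3 is the minimal polynomial, and the product (x - 3)^4 is the characteristic polynomial.

x - 3, (x - 3)^3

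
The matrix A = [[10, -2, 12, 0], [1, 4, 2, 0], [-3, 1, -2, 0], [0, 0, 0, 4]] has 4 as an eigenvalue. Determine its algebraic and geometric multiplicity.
The characteristic polynomial is (x - 4)^4, so the factor x - 4 appears with exponent 4: the algebraic multiplicity is 4.

rank(A - 4I) = 2, so the eigenspace has dimension 4 - 2 = 2: the geometric multiplicity is 2.

Since 2 < 4, A is not diagonalizable.

algebraic multiplicity 4, geometric multiplicity 2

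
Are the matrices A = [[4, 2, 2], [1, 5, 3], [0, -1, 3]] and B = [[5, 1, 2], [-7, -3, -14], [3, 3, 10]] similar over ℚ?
No.

Both have characteristic polynomial (x - 4)^3, but the minimal polynomial of A is (x - 4)^3 while the minimal polynomial of B is (x - 4)^2. The minimal polynomial is a similarity invariant, so A and B are not similar.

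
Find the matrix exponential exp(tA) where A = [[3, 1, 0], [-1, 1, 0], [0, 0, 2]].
e^{tA} = [[(t + 1)*e^{2*t}, t*e^{2*t}, 0], [-t*e^{2*t}, (1 - t)*e^{2*t}, 0], [0, 0, e^{2*t}]]

A has Jordan form J = [[2, 1, 0], [0, 2, 0], [0, 0, 2]] with A = PJP^{-1}, so e^{tA} = P e^{tJ} P^{-1}.

For a Jordan block J_k(λ), e^{tJ_k(λ)} = e^{λt} · (I + tN + t^2 N^2/2! + ... + t^{k-1} N^{k-1}/(k-1)!) where N is the nilpotent superdiagonal part.

Assembling the blocks and conjugating back gives the entries of e^{tA} as shown above.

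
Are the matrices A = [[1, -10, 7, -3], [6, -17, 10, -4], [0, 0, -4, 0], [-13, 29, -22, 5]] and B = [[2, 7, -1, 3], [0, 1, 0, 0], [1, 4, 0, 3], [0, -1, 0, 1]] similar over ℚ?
No.

trace(A) = -15 but trace(B) = 4. The trace is a similarity invariant, so A and B are not similar.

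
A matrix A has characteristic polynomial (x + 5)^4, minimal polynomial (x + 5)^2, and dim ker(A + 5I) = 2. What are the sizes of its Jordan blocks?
Jordan blocks: (-5, 2), (-5, 2)

λ = -5: algebraic multiplicity 4 (exponent in χ_A), largest block size 2 (exponent in m_A), 2 blocks (geometric multiplicity). These force block sizes [2, 2].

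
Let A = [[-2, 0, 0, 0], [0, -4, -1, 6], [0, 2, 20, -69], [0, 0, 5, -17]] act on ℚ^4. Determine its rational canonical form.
R = [[-2, 0, 0, 0], [0, 0, 0, 6], [0, 1, 0, 5], [0, 0, 1, -1]]

The invariant factors of A (the non-unit diagonal entries of the Smith normal form of xI - A over ℚ[x]) are x + 2, (x + 2)(x^2 - x - 3), each dividing the next. The characteristic polynomial is their product, (x + 2)^2(x^2 - x - 3).

The rational canonical form is the block-diagonal matrix of companion matrices C(f_i):
R = [[-2, 0, 0, 0], [0, 0, 0, 6], [0, 1, 0, 5], [0, 0, 1, -1]].

Note the characteristic polynomial does not split into linear factors over ℚ, so A has no Jordan form over ℚ; the rational canonical form exists over any field.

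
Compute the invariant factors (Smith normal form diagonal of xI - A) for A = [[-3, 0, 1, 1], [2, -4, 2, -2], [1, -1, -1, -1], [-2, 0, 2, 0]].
The Jordan structure of A has elementary divisors (x + 2)^3, (x + 2). Arranging the block sizes at each eigenvalue in decreasing order and taking row products gives the invariant factors.

Invariant factors (smallest first, each dividing the next): x + 2, (x + 2)^3.

Check: the last factor (x + 2)^3 is the minimal polynomial, and the product (x + 2)^4 is the characteristic polynomial.

x + 2, (x + 2)^3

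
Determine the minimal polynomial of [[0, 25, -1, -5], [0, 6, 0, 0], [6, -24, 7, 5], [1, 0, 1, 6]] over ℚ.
m_A(x) = (x - 6)^3(x - 1)

The characteristic polynomial factors as (x - 6)^3(x - 1). The minimal polynomial is ∏(x - λ)^{k_λ} where k_λ is the size of the largest Jordan block at λ.

For λ = 1: rank(A - I) = 3, and the largest Jordan block has size 1 (the smallest k with rank((A - I)^k) = rank((A - I)^(k+1))).
For λ = 6: rank(A - 6I) = 3, and the largest Jordan block has size 3 (the smallest k with rank((A - 6I)^k) = rank((A - 6I)^(k+1))).

So m_A(x) = (x - 6)^3(x - 1).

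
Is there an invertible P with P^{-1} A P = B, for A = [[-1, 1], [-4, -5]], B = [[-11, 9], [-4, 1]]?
trace(A) = -6 but trace(B) = -10. The trace is a similarity invariant, so A and B are not similar.

No.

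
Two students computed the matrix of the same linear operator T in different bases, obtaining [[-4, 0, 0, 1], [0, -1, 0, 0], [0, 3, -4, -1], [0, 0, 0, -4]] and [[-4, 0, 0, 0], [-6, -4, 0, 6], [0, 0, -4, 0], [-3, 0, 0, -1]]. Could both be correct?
Both have characteristic polynomial (x + 1)(x + 4)^3, but the minimal polynomial of A is (x + 1)(x + 4)^2 while the minimal polynomial of B is (x + 1)(x + 4). The minimal polynomial is a similarity invariant, so A and B are not similar.

No.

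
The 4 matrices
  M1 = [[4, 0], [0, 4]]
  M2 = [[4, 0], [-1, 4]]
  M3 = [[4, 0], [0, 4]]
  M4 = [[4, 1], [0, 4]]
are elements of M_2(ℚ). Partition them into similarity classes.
Characteristic polynomials: χ_{M1} = (x - 4)^2, χ_{M2} = (x - 4)^2, χ_{M3} = (x - 4)^2, χ_{M4} = (x - 4)^2.

{M1, M3}: invariant factors x - 4, x - 4.

{M2, M4}: invariant factors (x - 4)^2.

Matrices are similar if and only if their invariant-factor lists agree; the partition into similarity classes is {M1, M3}, {M2, M4}.

2 classes: {M1, M3}, {M2, M4}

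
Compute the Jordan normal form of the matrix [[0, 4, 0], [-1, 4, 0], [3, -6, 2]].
The characteristic polynomial is det(xI - A) = (x - 2)^3, so the eigenvalues are 2 (algebraic multiplicity 3).

For λ = 2: rank(A - 2I) = 1, rank((A - 2I)^2) = 0. The eigenspace has dimension 3 - 1 = 2, so there are 2 Jordan blocks; the rank sequence gives block sizes [2, 1].

Assembling the blocks gives the Jordan form J above.

J = [[2, 1, 0], [0, 2, 0], [0, 0, 2]]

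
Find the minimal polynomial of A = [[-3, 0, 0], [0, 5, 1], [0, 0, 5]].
The characteristic polynomial factors as (x - 5)^2(x + 3). The minimal polynomial is ∏(x - λ)^{k_λ} where k_λ is the size of the largest Jordan block at λ.

For λ = -3: rank(A + 3I) = 2, and the largest Jordan block has size 1 (the smallest k with rank((A + 3I)^k) = rank((A + 3I)^(k+1))).
For λ = 5: rank(A - 5I) = 2, and the largest Jordan block has size 2 (the smallest k with rank((A - 5I)^k) = rank((A - 5I)^(k+1))).

So m_A(x) = (x - 5)^2(x + 3).

m_A(x) = (x - 5)^2(x + 3)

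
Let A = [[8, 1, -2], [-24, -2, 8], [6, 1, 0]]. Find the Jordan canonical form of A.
J = [[2, 1, 0], [0, 2, 0], [0, 0, 2]]

The characteristic polynomial is det(xI - A) = (x - 2)^3, so the eigenvalues are 2 (algebraic multiplicity 3).

For λ = 2: rank(A - 2I) = 1, rank((A - 2I)^2) = 0. The eigenspace has dimension 3 - 1 = 2, so there are 2 Jordan blocks; the rank sequence gives block sizes [2, 1].

Assembling the blocks gives the Jordan form J above.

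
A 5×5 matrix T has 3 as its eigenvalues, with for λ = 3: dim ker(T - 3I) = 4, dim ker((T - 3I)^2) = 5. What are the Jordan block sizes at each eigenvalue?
Jordan blocks: (3, 2), (3, 1), (3, 1), (3, 1)

λ = 3: successive nullity increments [4, 1] count blocks of size ≥ k; block sizes are [2, 1, 1, 1].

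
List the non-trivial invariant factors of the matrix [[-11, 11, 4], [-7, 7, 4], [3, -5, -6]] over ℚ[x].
(x + 2)(x + 4)^2

The Jordan structure of A has elementary divisors (x + 4)^2, (x + 2). Arranging the block sizes at each eigenvalue in decreasing order and taking row products gives the invariant factors.

Invariant factors (smallest first, each dividing the next): (x + 2)(x + 4)^2.

Check: the last factor (x + 2)(x + 4)^2 is the minimal polynomial, and the product (x + 2)(x + 4)^2 is the characteristic polynomial.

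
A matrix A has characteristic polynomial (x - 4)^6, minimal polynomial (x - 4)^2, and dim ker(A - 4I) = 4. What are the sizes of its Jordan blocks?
λ = 4: algebraic multiplicity 6 (exponent in χ_A), largest block size 2 (exponent in m_A), 4 blocks (geometric multiplicity). These force block sizes [2, 2, 1, 1].

Jordan blocks: (4, 2), (4, 2), (4, 1), (4, 1)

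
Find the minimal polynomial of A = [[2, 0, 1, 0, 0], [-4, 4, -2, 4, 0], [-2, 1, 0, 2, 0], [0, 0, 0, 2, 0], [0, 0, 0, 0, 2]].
m_A(x) = (x - 2)^3

The characteristic polynomial factors as (x - 2)^5. The minimal polynomial is ∏(x - λ)^{k_λ} where k_λ is the size of the largest Jordan block at λ.

For λ = 2: rank(A - 2I) = 2, and the largest Jordan block has size 3 (the smallest k with rank((A - 2I)^k) = rank((A - 2I)^(k+1))).

So m_A(x) = (x - 2)^3.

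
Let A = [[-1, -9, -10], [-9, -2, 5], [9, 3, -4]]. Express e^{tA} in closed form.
A has Jordan form J = [[-4, 1, 0], [0, -4, 0], [0, 0, 1]] with A = PJP^{-1}, so e^{tA} = P e^{tJ} P^{-1}.

For a Jordan block J_k(λ), e^{tJ_k(λ)} = e^{λt} · (I + tN + t^2 N^2/2! + ... + t^{k-1} N^{k-1}/(k-1)!) where N is the nilpotent superdiagonal part.

Assembling the blocks and conjugating back gives the entries of e^{tA} as shown above.

e^{tA} = [[(3*t + 1)*e^{-4*t}, 3*(2*t - e^{5*t} + 1)*e^{-4*t}, (5*t - 3*e^{5*t} + 3)*e^{-4*t}], [-9*t*e^{-4*t}, (-18*t + 4*e^{5*t} - 3)*e^{-4*t}, (-15*t + 4*e^{5*t} - 4)*e^{-4*t}], [9*t*e^{-4*t}, 3*(6*t - e^{5*t} + 1)*e^{-4*t}, (15*t - 3*e^{5*t} + 4)*e^{-4*t}]]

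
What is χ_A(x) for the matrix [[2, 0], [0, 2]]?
xI - A = [[x - 2, 0], [0, x - 2]].

Expanding det(xI - A) along the first row:
det(xI - A) = + (x - 2)·det([[x - 2]]) - (0)·det([[0]]).

Evaluating gives χ_A(x) = x^2 - 4x + 4 = (x - 2)^2.

χ_A(x) = (x - 2)^2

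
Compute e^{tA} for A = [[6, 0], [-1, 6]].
e^{tA} = [[e^{6*t}, 0], [-t*e^{6*t}, e^{6*t}]]

A has Jordan form J = [[6, 1], [0, 6]] with A = PJP^{-1}, so e^{tA} = P e^{tJ} P^{-1}.

For a Jordan block J_k(λ), e^{tJ_k(λ)} = e^{λt} · (I + tN + t^2 N^2/2! + ... + t^{k-1} N^{k-1}/(k-1)!) where N is the nilpotent superdiagonal part.

Assembling the blocks and conjugating back gives the entries of e^{tA} as shown above.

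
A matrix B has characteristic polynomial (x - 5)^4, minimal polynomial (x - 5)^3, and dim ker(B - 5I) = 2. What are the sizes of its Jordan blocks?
λ = 5: algebraic multiplicity 4 (exponent in χ_B), largest block size 3 (exponent in m_B), 2 blocks (geometric multiplicity). These force block sizes [3, 1].

Jordan blocks: (5, 3), (5, 1)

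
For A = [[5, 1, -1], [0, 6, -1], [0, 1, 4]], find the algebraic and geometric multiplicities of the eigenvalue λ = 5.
The characteristic polynomial is (x - 5)^3, so the factor x - 5 appears with exponent 3: the algebraic multiplicity is 3.

rank(A - 5I) = 1, so the eigenspace has dimension 3 - 1 = 2: the geometric multiplicity is 2.

Since 2 < 3, A is not diagonalizable.

algebraic multiplicity 3, geometric multiplicity 2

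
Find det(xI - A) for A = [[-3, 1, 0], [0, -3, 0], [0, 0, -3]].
xI - A = [[x + 3, -1, 0], [0, x + 3, 0], [0, 0, x + 3]].

Expanding det(xI - A) along the first row:
det(xI - A) = + (x + 3)·det([[x + 3, 0], [0, x + 3]]) - (-1)·det([[0, 0], [0, x + 3]]) + (0)·det([[0, x + 3], [0, 0]]).

Evaluating gives χ_A(x) = x^3 + 9x^2 + 27x + 27 = (x + 3)^3.

χ_A(x) = (x + 3)^3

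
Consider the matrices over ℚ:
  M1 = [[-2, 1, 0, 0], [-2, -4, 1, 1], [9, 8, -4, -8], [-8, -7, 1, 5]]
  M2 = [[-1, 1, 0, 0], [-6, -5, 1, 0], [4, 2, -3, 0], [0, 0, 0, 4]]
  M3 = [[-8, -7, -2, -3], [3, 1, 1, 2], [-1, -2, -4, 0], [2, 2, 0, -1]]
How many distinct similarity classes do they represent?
Characteristic polynomials: χ_{M1} = (x - 4)(x + 3)^3, χ_{M2} = (x - 4)(x + 3)^3, χ_{M3} = (x + 3)^4.

{M1, M2}: invariant factors (x - 4)(x + 3)^3.

{M3}: invariant factors x + 3, (x + 3)^3.

Matrices are similar if and only if their invariant-factor lists agree; the partition into similarity classes is {M1, M2}, {M3}.

2 classes: {M1, M2}, {M3}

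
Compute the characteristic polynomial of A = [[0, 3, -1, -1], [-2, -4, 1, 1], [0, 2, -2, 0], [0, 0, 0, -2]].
χ_A(x) = (x + 2)^4

xI - A = [[x, -3, 1, 1], [2, x + 4, -1, -1], [0, -2, x + 2, 0], [0, 0, 0, x + 2]].

Expanding det(xI - A) along the first row:
det(xI - A) = + (x)·det([[x + 4, -1, -1], [-2, x + 2, 0], [0, 0, x + 2]]) - (-3)·det([[2, -1, -1], [0, x + 2, 0], [0, 0, x + 2]]) + (1)·det([[2, x + 4, -1], [0, -2, 0], [0, 0, x + 2]]) - (1)·det([[2, x + 4, -1], [0, -2, x + 2], [0, 0, 0]]).

Evaluating gives χ_A(x) = x^4 + 8x^3 + 24x^2 + 32x + 16 = (x + 2)^4.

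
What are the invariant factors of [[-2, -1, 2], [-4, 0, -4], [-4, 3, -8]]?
(x + 2)(x + 4)^2

The Jordan structure of A has elementary divisors (x + 4)^2, (x + 2). Arranging the block sizes at each eigenvalue in decreasing order and taking row products gives the invariant factors.

Invariant factors (smallest first, each dividing the next): (x + 2)(x + 4)^2.

Check: the last factor (x + 2)(x + 4)^2 is the minimal polynomial, and the product (x + 2)(x + 4)^2 is the characteristic polynomial.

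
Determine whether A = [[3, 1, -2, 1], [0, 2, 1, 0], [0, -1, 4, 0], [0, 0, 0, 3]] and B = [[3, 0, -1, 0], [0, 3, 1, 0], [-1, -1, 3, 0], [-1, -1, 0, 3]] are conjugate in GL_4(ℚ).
Two matrices over a field are similar if and only if they have the same invariant factors.

Both A and B have characteristic polynomial (x - 3)^4 and minimal polynomial (x - 3)^3. Computing further, both have invariant factors x - 3, (x - 3)^3. Hence A and B are similar.

Yes.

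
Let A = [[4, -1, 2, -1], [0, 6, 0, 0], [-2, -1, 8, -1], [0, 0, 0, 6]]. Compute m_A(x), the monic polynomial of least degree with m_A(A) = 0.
m_A(x) = (x - 6)^2

The characteristic polynomial factors as (x - 6)^4. The minimal polynomial is ∏(x - λ)^{k_λ} where k_λ is the size of the largest Jordan block at λ.

For λ = 6: rank(A - 6I) = 1, and the largest Jordan block has size 2 (the smallest k with rank((A - 6I)^k) = rank((A - 6I)^(k+1))).

So m_A(x) = (x - 6)^2.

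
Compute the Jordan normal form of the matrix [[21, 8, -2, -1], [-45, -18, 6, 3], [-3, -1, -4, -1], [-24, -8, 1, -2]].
J = [[-3, 1, 0, 0], [0, -3, 1, 0], [0, 0, -3, 0], [0, 0, 0, 6]]

The characteristic polynomial is det(xI - A) = (x - 6)(x + 3)^3, so the eigenvalues are -3 (algebraic multiplicity 3), 6 (algebraic multiplicity 1).

For λ = -3: rank(A + 3I) = 3, rank((A + 3I)^2) = 2, rank((A + 3I)^3) = 1. The eigenspace has dimension 4 - 3 = 1, so there is 1 Jordan block; the rank sequence gives block sizes [3].

For λ = 6: algebraic multiplicity 1 gives one 1×1 block.

Assembling the blocks gives the Jordan form J above.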